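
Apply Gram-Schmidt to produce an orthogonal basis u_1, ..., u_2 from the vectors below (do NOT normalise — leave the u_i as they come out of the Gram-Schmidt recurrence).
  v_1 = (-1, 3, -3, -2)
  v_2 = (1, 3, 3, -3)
Orthogonal basis:
  u_1 = (-1, 3, -3, -2)
  u_2 = (28/23, 54/23, 84/23, -59/23)

Apply the Gram-Schmidt recurrence
  u_1 = v_1
  u_i = v_i − Σ_{j<i} ((v_i · u_j) / (u_j · u_j)) · u_j.

Step by step this gives:
  u_1 = (-1, 3, -3, -2)
  u_2 = (28/23, 54/23, 84/23, -59/23)

Orthogonality check:
  u_2 · u_1 = 0 (should be 0)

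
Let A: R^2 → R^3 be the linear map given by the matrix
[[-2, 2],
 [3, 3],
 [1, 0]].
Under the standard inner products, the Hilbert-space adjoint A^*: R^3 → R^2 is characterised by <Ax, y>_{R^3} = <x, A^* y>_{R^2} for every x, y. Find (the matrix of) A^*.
A^* = A^T =
[[-2, 3, 1],
 [2, 3, 0]]

For real matrices with standard dot products, the defining identity <Ax, y> = <x, A^* y> gives (Ax)^T y = x^T (A^*) y, i.e. x^T A^T y = x^T (A^*) y. Since this holds for all x, y, we must have A^* = A^T. Therefore
A^* =
[[-2, 3, 1],
 [2, 3, 0]].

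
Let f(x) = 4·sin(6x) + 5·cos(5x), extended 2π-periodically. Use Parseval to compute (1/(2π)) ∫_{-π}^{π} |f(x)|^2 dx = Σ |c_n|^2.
Σ |c_n|^2 = 41/2

Expand |f|^2 and use orthogonality of {sin(nx), cos(mx)} on [-π, π]:
  ∫_{-π}^{π} sin(nx)^2 dx = π, ∫ cos(mx)^2 dx = π, and cross terms integrate to 0.
So ∫_{-π}^{π} f(x)^2 dx = 4^2 · π + 5^2 · π = (16 + 25)π.
Divide by 2π: (16 + 25)/2 = 41/2.
By Parseval, this equals Σ |c_n|^2.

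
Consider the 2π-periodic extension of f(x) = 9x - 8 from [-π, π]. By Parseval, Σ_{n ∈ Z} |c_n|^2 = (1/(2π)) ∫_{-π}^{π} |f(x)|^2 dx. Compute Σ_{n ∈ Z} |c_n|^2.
Σ |c_n|^2 = 27π^2 + 64

Expand and integrate term by term over [-π, π]:
  ∫ (9x)^2 dx = 81·(2π^3/3); ∫ 2·9·(-8)·x dx = 0 (odd integrand); ∫ (-8)^2 dx = 64·2π.
So (1/(2π)) ∫_{-π}^{π} (9x - 8)^2 dx = 81π^2/3 + 64 = 27π^2 + 64.
Parseval ⇒ Σ |c_n|^2 = 27π^2 + 64.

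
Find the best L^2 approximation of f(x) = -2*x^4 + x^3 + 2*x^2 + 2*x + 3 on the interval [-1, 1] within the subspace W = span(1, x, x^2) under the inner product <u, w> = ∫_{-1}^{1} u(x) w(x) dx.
g(x) = 2*x^2/7 + 13*x/5 + 111/35

The best approximation g ∈ W is the orthogonal projection of f onto W. Writing g = a_0 + a_1 x + a_2 x^2, the coefficients solve the normal equations G · a = b where
  G_{ij} = <φ_i, φ_j> and b_i = <f, φ_i>, with φ_0 = 1, φ_1 = x, φ_2 = x^2.
G =
  [2, 0, 2/3]
  [0, 2/3, 0]
  [2/3, 0, 2/5],
b = (98/15, 26/15, 78/35).
Solving gives a_0 = 111/35, a_1 = 13/5, a_2 = 2/7, so
  g(x) = 2*x^2/7 + 13*x/5 + 111/35.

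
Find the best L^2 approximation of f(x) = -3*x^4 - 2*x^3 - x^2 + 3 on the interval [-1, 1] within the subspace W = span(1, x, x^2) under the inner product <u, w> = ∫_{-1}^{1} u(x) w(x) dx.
g(x) = -25*x^2/7 - 6*x/5 + 114/35

The best approximation g ∈ W is the orthogonal projection of f onto W. Writing g = a_0 + a_1 x + a_2 x^2, the coefficients solve the normal equations G · a = b where
  G_{ij} = <φ_i, φ_j> and b_i = <f, φ_i>, with φ_0 = 1, φ_1 = x, φ_2 = x^2.
G =
  [2, 0, 2/3]
  [0, 2/3, 0]
  [2/3, 0, 2/5],
b = (62/15, -4/5, 26/35).
Solving gives a_0 = 114/35, a_1 = -6/5, a_2 = -25/7, so
  g(x) = -25*x^2/7 - 6*x/5 + 114/35.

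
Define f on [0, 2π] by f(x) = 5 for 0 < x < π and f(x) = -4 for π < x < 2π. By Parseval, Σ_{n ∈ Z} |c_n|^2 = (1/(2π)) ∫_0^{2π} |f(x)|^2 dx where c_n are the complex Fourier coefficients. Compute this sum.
Σ |c_n|^2 = 41/2

Parseval equates the L^2 energy of f (normalised by 1/(2π)) with the ℓ^2 sum of its Fourier coefficients: (1/(2π)) ∫_0^{2π} |f|^2 = Σ |c_n|^2.
Compute the left side: (1/(2π)) [∫_0^π 5^2 dx + ∫_π^{2π} (-4)^2 dx] = (1/(2π)) · (25π + 16π) = (25 + 16)/2 = 41/2.
So Σ_{n ∈ Z} |c_n|^2 = 41/2.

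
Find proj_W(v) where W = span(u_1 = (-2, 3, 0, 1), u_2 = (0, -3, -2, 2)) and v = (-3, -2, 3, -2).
proj_W(v) = (124/189, 8/63, 20/27, -202/189)

Set up U = [u_1 | ... | u_2] ∈ R^(4×2). The projector onto W = col(U) is P = U (U^T U)^(-1) U^T.
Compute U^T U =
  [14, -7]
  [-7, 17],
and U^T v = (-2, -4).
Solve U^T U · c = U^T v for the coefficients: c = (-62/189, -10/27). The projection is proj_W(v) = U c.
Check: (v - proj_W(v)) · u_1 = 0  (should be 0).
Check: (v - proj_W(v)) · u_2 = 0  (should be 0).
Result: proj_W(v) = (124/189, 8/63, 20/27, -202/189).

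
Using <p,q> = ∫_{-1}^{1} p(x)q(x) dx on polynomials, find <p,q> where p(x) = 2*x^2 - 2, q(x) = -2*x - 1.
<p,q> = 8/3

Expand the product: p(x)·q(x) = -4*x^3 - 2*x^2 + 4*x + 2.
∫_{-1}^{1} of each monomial x^k gives [2/(k+1) if k even, 0 if k odd]. Integrating term-by-term (or equivalently evaluating the antiderivative F(x) = -x^4 - 2*x^3/3 + 2*x^2 + 2*x at the endpoints):
  F(1) − F(−1) = 7/3 − (-1/3) = 8/3.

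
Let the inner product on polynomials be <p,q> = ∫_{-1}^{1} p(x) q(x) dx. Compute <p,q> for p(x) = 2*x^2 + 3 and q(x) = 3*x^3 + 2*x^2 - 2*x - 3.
<p,q> = -82/5

Expand the product: p(x)·q(x) = 6*x^5 + 4*x^4 + 5*x^3 - 6*x - 9.
∫_{-1}^{1} of each monomial x^k gives [2/(k+1) if k even, 0 if k odd]. Integrating term-by-term (or equivalently evaluating the antiderivative F(x) = x^6 + 4*x^5/5 + 5*x^4/4 - 3*x^2 - 9*x at the endpoints):
  F(1) − F(−1) = -179/20 − (149/20) = -82/5.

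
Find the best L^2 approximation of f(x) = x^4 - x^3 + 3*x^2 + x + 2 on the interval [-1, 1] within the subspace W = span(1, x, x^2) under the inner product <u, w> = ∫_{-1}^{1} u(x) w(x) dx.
g(x) = 27*x^2/7 + 2*x/5 + 67/35

The best approximation g ∈ W is the orthogonal projection of f onto W. Writing g = a_0 + a_1 x + a_2 x^2, the coefficients solve the normal equations G · a = b where
  G_{ij} = <φ_i, φ_j> and b_i = <f, φ_i>, with φ_0 = 1, φ_1 = x, φ_2 = x^2.
G =
  [2, 0, 2/3]
  [0, 2/3, 0]
  [2/3, 0, 2/5],
b = (32/5, 4/15, 296/105).
Solving gives a_0 = 67/35, a_1 = 2/5, a_2 = 27/7, so
  g(x) = 27*x^2/7 + 2*x/5 + 67/35.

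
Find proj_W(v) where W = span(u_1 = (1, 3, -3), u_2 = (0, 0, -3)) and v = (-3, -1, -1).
proj_W(v) = (-3/5, -9/5, -1)

Set up U = [u_1 | ... | u_2] ∈ R^(3×2). The projector onto W = col(U) is P = U (U^T U)^(-1) U^T.
Compute U^T U =
  [19, 9]
  [9, 9],
and U^T v = (-3, 3).
Solve U^T U · c = U^T v for the coefficients: c = (-3/5, 14/15). The projection is proj_W(v) = U c.
Check: (v - proj_W(v)) · u_1 = 0  (should be 0).
Check: (v - proj_W(v)) · u_2 = 0  (should be 0).
Result: proj_W(v) = (-3/5, -9/5, -1).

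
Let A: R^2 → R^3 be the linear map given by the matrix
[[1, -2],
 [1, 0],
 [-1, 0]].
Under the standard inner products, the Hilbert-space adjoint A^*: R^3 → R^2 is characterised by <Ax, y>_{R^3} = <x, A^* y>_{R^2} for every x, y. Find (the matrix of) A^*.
A^* = A^T =
[[1, 1, -1],
 [-2, 0, 0]]

For real matrices with standard dot products, the defining identity <Ax, y> = <x, A^* y> gives (Ax)^T y = x^T (A^*) y, i.e. x^T A^T y = x^T (A^*) y. Since this holds for all x, y, we must have A^* = A^T. Therefore
A^* =
[[1, 1, -1],
 [-2, 0, 0]].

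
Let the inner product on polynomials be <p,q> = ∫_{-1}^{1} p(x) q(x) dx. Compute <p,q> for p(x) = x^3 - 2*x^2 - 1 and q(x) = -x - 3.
<p,q> = 48/5

Expand the product: p(x)·q(x) = -x^4 - x^3 + 6*x^2 + x + 3.
∫_{-1}^{1} of each monomial x^k gives [2/(k+1) if k even, 0 if k odd]. Integrating term-by-term (or equivalently evaluating the antiderivative F(x) = -x^5/5 - x^4/4 + 2*x^3 + x^2/2 + 3*x at the endpoints):
  F(1) − F(−1) = 101/20 − (-91/20) = 48/5.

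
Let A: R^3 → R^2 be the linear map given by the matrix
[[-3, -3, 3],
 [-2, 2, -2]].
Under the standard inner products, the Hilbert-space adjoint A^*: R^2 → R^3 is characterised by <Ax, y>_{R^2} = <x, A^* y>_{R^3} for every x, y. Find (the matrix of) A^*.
A^* = A^T =
[[-3, -2],
 [-3, 2],
 [3, -2]]

For real matrices with standard dot products, the defining identity <Ax, y> = <x, A^* y> gives (Ax)^T y = x^T (A^*) y, i.e. x^T A^T y = x^T (A^*) y. Since this holds for all x, y, we must have A^* = A^T. Therefore
A^* =
[[-3, -2],
 [-3, 2],
 [3, -2]].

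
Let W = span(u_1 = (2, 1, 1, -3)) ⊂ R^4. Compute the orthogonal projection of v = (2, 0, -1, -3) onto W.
proj_W(v) = (8/5, 4/5, 4/5, -12/5)

Set up U = [u_1 | ... | u_1] ∈ R^(4×1). The projector onto W = col(U) is P = U (U^T U)^(-1) U^T.
Compute U^T U =
  [15],
and U^T v = (12).
Solve U^T U · c = U^T v for the coefficients: c = (4/5). The projection is proj_W(v) = U c.
Check: (v - proj_W(v)) · u_1 = 0  (should be 0).
Result: proj_W(v) = (8/5, 4/5, 4/5, -12/5).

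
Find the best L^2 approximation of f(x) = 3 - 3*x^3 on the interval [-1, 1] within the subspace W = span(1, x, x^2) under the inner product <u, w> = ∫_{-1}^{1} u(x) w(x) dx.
g(x) = 3 - 9*x/5

The best approximation g ∈ W is the orthogonal projection of f onto W. Writing g = a_0 + a_1 x + a_2 x^2, the coefficients solve the normal equations G · a = b where
  G_{ij} = <φ_i, φ_j> and b_i = <f, φ_i>, with φ_0 = 1, φ_1 = x, φ_2 = x^2.
G =
  [2, 0, 2/3]
  [0, 2/3, 0]
  [2/3, 0, 2/5],
b = (6, -6/5, 2).
Solving gives a_0 = 3, a_1 = -9/5, a_2 = 0, so
  g(x) = 3 - 9*x/5.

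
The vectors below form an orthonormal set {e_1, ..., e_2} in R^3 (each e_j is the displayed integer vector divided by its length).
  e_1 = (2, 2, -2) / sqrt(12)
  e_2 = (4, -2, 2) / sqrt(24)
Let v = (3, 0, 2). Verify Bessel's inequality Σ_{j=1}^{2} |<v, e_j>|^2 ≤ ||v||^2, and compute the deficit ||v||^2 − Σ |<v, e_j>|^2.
Σ |<v, e_j>|^2 = 11; ||v||^2 = 13; deficit = 2

Write each e_j = u_j / sqrt(<u_j, u_j>) where u_j is the displayed integer vector. Then <v, e_j> = <v, u_j> / sqrt(<u_j, u_j>), so |<v, e_j>|^2 = <v, u_j>^2 / <u_j, u_j>.
Coefficients: <v, e_1> = 2/sqrt(12), <v, e_2> = 16/sqrt(24).
Square and sum: Σ |<v, e_j>|^2 = 11.
Compute ||v||^2 = v·v = 13.
Deficit = 13 − 11 = 2 ≥ 0, confirming Bessel's inequality. (The deficit equals ||v − Σ <v,e_j> e_j||^2, the squared distance from v to span{e_j}.)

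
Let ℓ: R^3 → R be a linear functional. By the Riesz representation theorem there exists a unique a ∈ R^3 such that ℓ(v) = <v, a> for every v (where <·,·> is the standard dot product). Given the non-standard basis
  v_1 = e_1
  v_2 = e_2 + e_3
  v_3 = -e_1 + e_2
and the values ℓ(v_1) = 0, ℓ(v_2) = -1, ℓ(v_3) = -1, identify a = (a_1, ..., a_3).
a = (0, -1, 0)

Write a = (a_1, ..., a_3) in the standard basis. For each basis vector v_i, ℓ(v_i) = <v_i, a> is a linear equation in the a_j's. Collect the n equations into a matrix system V a = ℓ, where row i of V is v_i (expressed in the standard basis). Since V is invertible (lower-triangular with 1s on the diagonal, up to permutation), solve by back-substitution:
  V =
[[1, 0, 0],
 [0, 1, 1],
 [-1, 1, 0]]
  V a = (0, -1, -1)
Solving gives a = (0, -1, 0).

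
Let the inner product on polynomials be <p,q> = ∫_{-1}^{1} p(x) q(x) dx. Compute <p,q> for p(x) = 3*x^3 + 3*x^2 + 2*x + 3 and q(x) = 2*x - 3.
<p,q> = -284/15

Expand the product: p(x)·q(x) = 6*x^4 - 3*x^3 - 5*x^2 - 9.
∫_{-1}^{1} of each monomial x^k gives [2/(k+1) if k even, 0 if k odd]. Integrating term-by-term (or equivalently evaluating the antiderivative F(x) = 6*x^5/5 - 3*x^4/4 - 5*x^3/3 - 9*x at the endpoints):
  F(1) − F(−1) = -613/60 − (523/60) = -284/15.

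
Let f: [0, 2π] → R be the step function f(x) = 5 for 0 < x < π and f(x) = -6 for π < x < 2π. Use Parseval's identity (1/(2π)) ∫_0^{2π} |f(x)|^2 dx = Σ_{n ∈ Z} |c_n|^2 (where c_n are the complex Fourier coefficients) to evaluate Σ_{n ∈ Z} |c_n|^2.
Σ |c_n|^2 = 61/2

Parseval equates the L^2 energy of f (normalised by 1/(2π)) with the ℓ^2 sum of its Fourier coefficients: (1/(2π)) ∫_0^{2π} |f|^2 = Σ |c_n|^2.
Compute the left side: (1/(2π)) [∫_0^π 5^2 dx + ∫_π^{2π} (-6)^2 dx] = (1/(2π)) · (25π + 36π) = (25 + 36)/2 = 61/2.
So Σ_{n ∈ Z} |c_n|^2 = 61/2.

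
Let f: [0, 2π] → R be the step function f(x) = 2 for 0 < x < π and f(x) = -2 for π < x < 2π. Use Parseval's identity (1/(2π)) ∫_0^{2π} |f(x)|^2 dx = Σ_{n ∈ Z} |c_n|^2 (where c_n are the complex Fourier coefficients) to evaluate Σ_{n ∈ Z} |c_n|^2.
Σ |c_n|^2 = 4

Parseval equates the L^2 energy of f (normalised by 1/(2π)) with the ℓ^2 sum of its Fourier coefficients: (1/(2π)) ∫_0^{2π} |f|^2 = Σ |c_n|^2.
Compute the left side: (1/(2π)) [∫_0^π 2^2 dx + ∫_π^{2π} (-2)^2 dx] = (1/(2π)) · (4π + 4π) = (4 + 4)/2 = 4.
So Σ_{n ∈ Z} |c_n|^2 = 4.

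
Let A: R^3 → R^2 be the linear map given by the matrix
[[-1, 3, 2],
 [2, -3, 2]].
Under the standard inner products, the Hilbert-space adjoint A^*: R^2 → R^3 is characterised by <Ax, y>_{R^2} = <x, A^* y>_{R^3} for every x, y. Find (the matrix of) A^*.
A^* = A^T =
[[-1, 2],
 [3, -3],
 [2, 2]]

For real matrices with standard dot products, the defining identity <Ax, y> = <x, A^* y> gives (Ax)^T y = x^T (A^*) y, i.e. x^T A^T y = x^T (A^*) y. Since this holds for all x, y, we must have A^* = A^T. Therefore
A^* =
[[-1, 2],
 [3, -3],
 [2, 2]].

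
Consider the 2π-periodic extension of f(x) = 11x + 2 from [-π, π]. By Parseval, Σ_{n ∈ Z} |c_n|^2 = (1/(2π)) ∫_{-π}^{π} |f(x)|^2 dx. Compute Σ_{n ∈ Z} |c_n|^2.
Σ |c_n|^2 = 121π^2/3 + 4

Expand and integrate term by term over [-π, π]:
  ∫ (11x)^2 dx = 121·(2π^3/3); ∫ 2·11·(2)·x dx = 0 (odd integrand); ∫ 2^2 dx = 4·2π.
So (1/(2π)) ∫_{-π}^{π} (11x + 2)^2 dx = 121π^2/3 + 4 = 121π^2/3 + 4.
Parseval ⇒ Σ |c_n|^2 = 121π^2/3 + 4.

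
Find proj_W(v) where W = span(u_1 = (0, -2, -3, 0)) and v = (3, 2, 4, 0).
proj_W(v) = (0, 32/13, 48/13, 0)

Set up U = [u_1 | ... | u_1] ∈ R^(4×1). The projector onto W = col(U) is P = U (U^T U)^(-1) U^T.
Compute U^T U =
  [13],
and U^T v = (-16).
Solve U^T U · c = U^T v for the coefficients: c = (-16/13). The projection is proj_W(v) = U c.
Check: (v - proj_W(v)) · u_1 = 0  (should be 0).
Result: proj_W(v) = (0, 32/13, 48/13, 0).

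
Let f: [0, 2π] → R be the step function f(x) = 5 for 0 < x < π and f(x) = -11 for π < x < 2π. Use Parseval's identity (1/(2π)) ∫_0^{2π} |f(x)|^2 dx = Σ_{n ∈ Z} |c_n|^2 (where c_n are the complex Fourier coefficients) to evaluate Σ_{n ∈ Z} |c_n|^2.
Σ |c_n|^2 = 73

Parseval equates the L^2 energy of f (normalised by 1/(2π)) with the ℓ^2 sum of its Fourier coefficients: (1/(2π)) ∫_0^{2π} |f|^2 = Σ |c_n|^2.
Compute the left side: (1/(2π)) [∫_0^π 5^2 dx + ∫_π^{2π} (-11)^2 dx] = (1/(2π)) · (25π + 121π) = (25 + 121)/2 = 73.
So Σ_{n ∈ Z} |c_n|^2 = 73.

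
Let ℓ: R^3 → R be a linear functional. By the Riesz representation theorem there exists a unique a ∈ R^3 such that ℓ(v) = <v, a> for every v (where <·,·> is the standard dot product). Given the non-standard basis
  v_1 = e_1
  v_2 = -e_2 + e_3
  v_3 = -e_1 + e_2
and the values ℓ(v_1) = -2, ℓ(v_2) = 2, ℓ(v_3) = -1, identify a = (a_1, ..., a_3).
a = (-2, -3, -1)

Write a = (a_1, ..., a_3) in the standard basis. For each basis vector v_i, ℓ(v_i) = <v_i, a> is a linear equation in the a_j's. Collect the n equations into a matrix system V a = ℓ, where row i of V is v_i (expressed in the standard basis). Since V is invertible (lower-triangular with 1s on the diagonal, up to permutation), solve by back-substitution:
  V =
[[1, 0, 0],
 [0, -1, 1],
 [-1, 1, 0]]
  V a = (-2, 2, -1)
Solving gives a = (-2, -3, -1).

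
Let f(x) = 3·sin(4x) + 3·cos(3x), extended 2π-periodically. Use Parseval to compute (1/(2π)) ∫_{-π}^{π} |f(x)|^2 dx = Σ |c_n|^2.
Σ |c_n|^2 = 9

Expand |f|^2 and use orthogonality of {sin(nx), cos(mx)} on [-π, π]:
  ∫_{-π}^{π} sin(nx)^2 dx = π, ∫ cos(mx)^2 dx = π, and cross terms integrate to 0.
So ∫_{-π}^{π} f(x)^2 dx = 3^2 · π + 3^2 · π = (9 + 9)π.
Divide by 2π: (9 + 9)/2 = 9.
By Parseval, this equals Σ |c_n|^2.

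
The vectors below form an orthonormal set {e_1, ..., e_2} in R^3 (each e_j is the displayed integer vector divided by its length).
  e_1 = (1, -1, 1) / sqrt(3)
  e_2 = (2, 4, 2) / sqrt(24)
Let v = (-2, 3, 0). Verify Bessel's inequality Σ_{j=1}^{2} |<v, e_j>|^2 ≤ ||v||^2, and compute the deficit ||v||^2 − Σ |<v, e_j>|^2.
Σ |<v, e_j>|^2 = 11; ||v||^2 = 13; deficit = 2

Write each e_j = u_j / sqrt(<u_j, u_j>) where u_j is the displayed integer vector. Then <v, e_j> = <v, u_j> / sqrt(<u_j, u_j>), so |<v, e_j>|^2 = <v, u_j>^2 / <u_j, u_j>.
Coefficients: <v, e_1> = -5/sqrt(3), <v, e_2> = 8/sqrt(24).
Square and sum: Σ |<v, e_j>|^2 = 11.
Compute ||v||^2 = v·v = 13.
Deficit = 13 − 11 = 2 ≥ 0, confirming Bessel's inequality. (The deficit equals ||v − Σ <v,e_j> e_j||^2, the squared distance from v to span{e_j}.)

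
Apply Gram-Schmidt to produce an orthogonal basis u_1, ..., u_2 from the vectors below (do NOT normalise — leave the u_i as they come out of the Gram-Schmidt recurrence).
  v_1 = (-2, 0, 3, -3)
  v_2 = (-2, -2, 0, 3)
Orthogonal basis:
  u_1 = (-2, 0, 3, -3)
  u_2 = (-27/11, -2, 15/22, 51/22)

Apply the Gram-Schmidt recurrence
  u_1 = v_1
  u_i = v_i − Σ_{j<i} ((v_i · u_j) / (u_j · u_j)) · u_j.

Step by step this gives:
  u_1 = (-2, 0, 3, -3)
  u_2 = (-27/11, -2, 15/22, 51/22)

Orthogonality check:
  u_2 · u_1 = 0 (should be 0)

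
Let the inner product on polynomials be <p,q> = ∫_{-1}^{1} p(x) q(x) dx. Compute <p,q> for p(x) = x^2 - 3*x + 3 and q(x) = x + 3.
<p,q> = 18

Expand the product: p(x)·q(x) = x^3 - 6*x + 9.
∫_{-1}^{1} of each monomial x^k gives [2/(k+1) if k even, 0 if k odd]. Integrating term-by-term (or equivalently evaluating the antiderivative F(x) = x^4/4 - 3*x^2 + 9*x at the endpoints):
  F(1) − F(−1) = 25/4 − (-47/4) = 18.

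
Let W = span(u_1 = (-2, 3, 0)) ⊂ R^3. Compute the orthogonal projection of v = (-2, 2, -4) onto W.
proj_W(v) = (-20/13, 30/13, 0)

Set up U = [u_1 | ... | u_1] ∈ R^(3×1). The projector onto W = col(U) is P = U (U^T U)^(-1) U^T.
Compute U^T U =
  [13],
and U^T v = (10).
Solve U^T U · c = U^T v for the coefficients: c = (10/13). The projection is proj_W(v) = U c.
Check: (v - proj_W(v)) · u_1 = 0  (should be 0).
Result: proj_W(v) = (-20/13, 30/13, 0).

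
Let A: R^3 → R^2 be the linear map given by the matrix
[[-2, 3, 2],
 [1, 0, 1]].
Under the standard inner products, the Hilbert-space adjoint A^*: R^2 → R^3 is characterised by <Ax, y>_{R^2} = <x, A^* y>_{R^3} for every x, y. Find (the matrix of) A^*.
A^* = A^T =
[[-2, 1],
 [3, 0],
 [2, 1]]

For real matrices with standard dot products, the defining identity <Ax, y> = <x, A^* y> gives (Ax)^T y = x^T (A^*) y, i.e. x^T A^T y = x^T (A^*) y. Since this holds for all x, y, we must have A^* = A^T. Therefore
A^* =
[[-2, 1],
 [3, 0],
 [2, 1]].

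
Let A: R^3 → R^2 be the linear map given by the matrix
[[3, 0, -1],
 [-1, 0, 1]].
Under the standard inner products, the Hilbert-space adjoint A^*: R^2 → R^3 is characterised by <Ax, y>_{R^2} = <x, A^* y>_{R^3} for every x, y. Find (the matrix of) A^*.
A^* = A^T =
[[3, -1],
 [0, 0],
 [-1, 1]]

For real matrices with standard dot products, the defining identity <Ax, y> = <x, A^* y> gives (Ax)^T y = x^T (A^*) y, i.e. x^T A^T y = x^T (A^*) y. Since this holds for all x, y, we must have A^* = A^T. Therefore
A^* =
[[3, -1],
 [0, 0],
 [-1, 1]].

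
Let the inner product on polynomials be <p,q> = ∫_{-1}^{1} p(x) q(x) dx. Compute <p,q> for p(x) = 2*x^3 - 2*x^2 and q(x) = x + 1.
<p,q> = -8/15

Expand the product: p(x)·q(x) = 2*x^4 - 2*x^2.
∫_{-1}^{1} of each monomial x^k gives [2/(k+1) if k even, 0 if k odd]. Integrating term-by-term (or equivalently evaluating the antiderivative F(x) = 2*x^5/5 - 2*x^3/3 at the endpoints):
  F(1) − F(−1) = -4/15 − (4/15) = -8/15.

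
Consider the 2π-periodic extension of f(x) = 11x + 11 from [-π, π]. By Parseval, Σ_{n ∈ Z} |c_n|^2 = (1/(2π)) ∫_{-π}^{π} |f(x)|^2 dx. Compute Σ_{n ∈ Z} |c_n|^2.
Σ |c_n|^2 = 121π^2/3 + 121

Expand and integrate term by term over [-π, π]:
  ∫ (11x)^2 dx = 121·(2π^3/3); ∫ 2·11·(11)·x dx = 0 (odd integrand); ∫ 11^2 dx = 121·2π.
So (1/(2π)) ∫_{-π}^{π} (11x + 11)^2 dx = 121π^2/3 + 121 = 121π^2/3 + 121.
Parseval ⇒ Σ |c_n|^2 = 121π^2/3 + 121.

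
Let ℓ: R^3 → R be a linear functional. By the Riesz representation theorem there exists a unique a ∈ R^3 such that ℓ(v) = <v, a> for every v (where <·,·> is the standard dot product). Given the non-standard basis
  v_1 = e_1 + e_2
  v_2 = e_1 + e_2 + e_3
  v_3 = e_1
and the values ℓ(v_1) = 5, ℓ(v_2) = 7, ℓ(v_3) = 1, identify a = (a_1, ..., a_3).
a = (1, 4, 2)

Write a = (a_1, ..., a_3) in the standard basis. For each basis vector v_i, ℓ(v_i) = <v_i, a> is a linear equation in the a_j's. Collect the n equations into a matrix system V a = ℓ, where row i of V is v_i (expressed in the standard basis). Since V is invertible (lower-triangular with 1s on the diagonal, up to permutation), solve by back-substitution:
  V =
[[1, 1, 0],
 [1, 1, 1],
 [1, 0, 0]]
  V a = (5, 7, 1)
Solving gives a = (1, 4, 2).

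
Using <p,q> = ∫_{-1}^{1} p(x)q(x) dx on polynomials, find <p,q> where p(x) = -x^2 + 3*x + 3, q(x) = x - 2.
<p,q> = -26/3

Expand the product: p(x)·q(x) = -x^3 + 5*x^2 - 3*x - 6.
∫_{-1}^{1} of each monomial x^k gives [2/(k+1) if k even, 0 if k odd]. Integrating term-by-term (or equivalently evaluating the antiderivative F(x) = -x^4/4 + 5*x^3/3 - 3*x^2/2 - 6*x at the endpoints):
  F(1) − F(−1) = -73/12 − (31/12) = -26/3.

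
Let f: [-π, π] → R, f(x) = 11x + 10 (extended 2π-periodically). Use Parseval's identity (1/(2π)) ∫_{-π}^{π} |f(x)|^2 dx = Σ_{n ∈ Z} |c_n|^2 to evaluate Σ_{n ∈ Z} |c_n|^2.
Σ |c_n|^2 = 121π^2/3 + 100

Expand and integrate term by term over [-π, π]:
  ∫ (11x)^2 dx = 121·(2π^3/3); ∫ 2·11·(10)·x dx = 0 (odd integrand); ∫ 10^2 dx = 100·2π.
So (1/(2π)) ∫_{-π}^{π} (11x + 10)^2 dx = 121π^2/3 + 100 = 121π^2/3 + 100.
Parseval ⇒ Σ |c_n|^2 = 121π^2/3 + 100.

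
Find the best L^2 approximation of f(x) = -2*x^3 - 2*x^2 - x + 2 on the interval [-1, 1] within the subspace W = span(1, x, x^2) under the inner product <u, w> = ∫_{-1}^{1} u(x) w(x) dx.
g(x) = -2*x^2 - 11*x/5 + 2

The best approximation g ∈ W is the orthogonal projection of f onto W. Writing g = a_0 + a_1 x + a_2 x^2, the coefficients solve the normal equations G · a = b where
  G_{ij} = <φ_i, φ_j> and b_i = <f, φ_i>, with φ_0 = 1, φ_1 = x, φ_2 = x^2.
G =
  [2, 0, 2/3]
  [0, 2/3, 0]
  [2/3, 0, 2/5],
b = (8/3, -22/15, 8/15).
Solving gives a_0 = 2, a_1 = -11/5, a_2 = -2, so
  g(x) = -2*x^2 - 11*x/5 + 2.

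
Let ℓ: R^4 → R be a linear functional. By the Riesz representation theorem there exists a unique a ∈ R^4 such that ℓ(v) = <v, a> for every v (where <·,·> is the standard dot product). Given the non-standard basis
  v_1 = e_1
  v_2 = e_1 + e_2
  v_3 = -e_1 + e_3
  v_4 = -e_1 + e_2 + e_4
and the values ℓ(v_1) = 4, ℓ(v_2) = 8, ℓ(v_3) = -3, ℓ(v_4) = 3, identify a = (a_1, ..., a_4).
a = (4, 4, 1, 3)

Write a = (a_1, ..., a_4) in the standard basis. For each basis vector v_i, ℓ(v_i) = <v_i, a> is a linear equation in the a_j's. Collect the n equations into a matrix system V a = ℓ, where row i of V is v_i (expressed in the standard basis). Since V is invertible (lower-triangular with 1s on the diagonal, up to permutation), solve by back-substitution:
  V =
[[1, 0, 0, 0],
 [1, 1, 0, 0],
 [-1, 0, 1, 0],
 [-1, 1, 0, 1]]
  V a = (4, 8, -3, 3)
Solving gives a = (4, 4, 1, 3).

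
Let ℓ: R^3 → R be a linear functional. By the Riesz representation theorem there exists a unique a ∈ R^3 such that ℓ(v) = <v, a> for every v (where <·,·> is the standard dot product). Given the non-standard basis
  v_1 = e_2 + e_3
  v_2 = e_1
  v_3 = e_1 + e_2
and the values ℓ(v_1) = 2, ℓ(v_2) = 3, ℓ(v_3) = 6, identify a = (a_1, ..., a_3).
a = (3, 3, -1)

Write a = (a_1, ..., a_3) in the standard basis. For each basis vector v_i, ℓ(v_i) = <v_i, a> is a linear equation in the a_j's. Collect the n equations into a matrix system V a = ℓ, where row i of V is v_i (expressed in the standard basis). Since V is invertible (lower-triangular with 1s on the diagonal, up to permutation), solve by back-substitution:
  V =
[[0, 1, 1],
 [1, 0, 0],
 [1, 1, 0]]
  V a = (2, 3, 6)
Solving gives a = (3, 3, -1).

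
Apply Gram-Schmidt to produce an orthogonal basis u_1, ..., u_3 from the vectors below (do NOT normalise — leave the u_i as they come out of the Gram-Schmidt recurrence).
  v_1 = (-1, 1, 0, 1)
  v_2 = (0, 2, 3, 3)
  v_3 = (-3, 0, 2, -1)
Orthogonal basis:
  u_1 = (-1, 1, 0, 1)
  u_2 = (5/3, 1/3, 3, 4/3)
  u_3 = (-94/41, -27/41, 85/41, -67/41)

Apply the Gram-Schmidt recurrence
  u_1 = v_1
  u_i = v_i − Σ_{j<i} ((v_i · u_j) / (u_j · u_j)) · u_j.

Step by step this gives:
  u_1 = (-1, 1, 0, 1)
  u_2 = (5/3, 1/3, 3, 4/3)
  u_3 = (-94/41, -27/41, 85/41, -67/41)

Orthogonality check:
  u_2 · u_1 = 0 (should be 0)
  u_3 · u_1 = 0 (should be 0)
  u_3 · u_2 = 0 (should be 0)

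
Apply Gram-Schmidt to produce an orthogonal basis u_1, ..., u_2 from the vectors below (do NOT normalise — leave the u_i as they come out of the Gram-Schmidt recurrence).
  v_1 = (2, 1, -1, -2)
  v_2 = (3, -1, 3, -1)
Orthogonal basis:
  u_1 = (2, 1, -1, -2)
  u_2 = (11/5, -7/5, 17/5, -1/5)

Apply the Gram-Schmidt recurrence
  u_1 = v_1
  u_i = v_i − Σ_{j<i} ((v_i · u_j) / (u_j · u_j)) · u_j.

Step by step this gives:
  u_1 = (2, 1, -1, -2)
  u_2 = (11/5, -7/5, 17/5, -1/5)

Orthogonality check:
  u_2 · u_1 = 0 (should be 0)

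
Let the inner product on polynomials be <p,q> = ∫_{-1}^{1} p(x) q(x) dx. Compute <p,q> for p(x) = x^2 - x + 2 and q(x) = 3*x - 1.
<p,q> = -20/3

Expand the product: p(x)·q(x) = 3*x^3 - 4*x^2 + 7*x - 2.
∫_{-1}^{1} of each monomial x^k gives [2/(k+1) if k even, 0 if k odd]. Integrating term-by-term (or equivalently evaluating the antiderivative F(x) = 3*x^4/4 - 4*x^3/3 + 7*x^2/2 - 2*x at the endpoints):
  F(1) − F(−1) = 11/12 − (91/12) = -20/3.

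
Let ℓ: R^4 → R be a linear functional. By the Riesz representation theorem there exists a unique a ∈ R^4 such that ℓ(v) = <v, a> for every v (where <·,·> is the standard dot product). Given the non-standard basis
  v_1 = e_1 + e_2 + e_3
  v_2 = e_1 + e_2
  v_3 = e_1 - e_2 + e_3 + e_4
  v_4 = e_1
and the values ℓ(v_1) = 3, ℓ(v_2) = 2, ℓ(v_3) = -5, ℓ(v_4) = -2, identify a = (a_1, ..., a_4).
a = (-2, 4, 1, 0)

Write a = (a_1, ..., a_4) in the standard basis. For each basis vector v_i, ℓ(v_i) = <v_i, a> is a linear equation in the a_j's. Collect the n equations into a matrix system V a = ℓ, where row i of V is v_i (expressed in the standard basis). Since V is invertible (lower-triangular with 1s on the diagonal, up to permutation), solve by back-substitution:
  V =
[[1, 1, 1, 0],
 [1, 1, 0, 0],
 [1, -1, 1, 1],
 [1, 0, 0, 0]]
  V a = (3, 2, -5, -2)
Solving gives a = (-2, 4, 1, 0).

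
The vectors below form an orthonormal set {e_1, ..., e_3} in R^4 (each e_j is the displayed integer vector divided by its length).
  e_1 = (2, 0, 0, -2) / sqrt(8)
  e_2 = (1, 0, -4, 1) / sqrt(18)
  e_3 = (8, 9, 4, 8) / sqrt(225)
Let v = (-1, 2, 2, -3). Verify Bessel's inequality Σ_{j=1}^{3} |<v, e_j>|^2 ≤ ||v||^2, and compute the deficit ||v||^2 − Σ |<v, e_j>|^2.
Σ |<v, e_j>|^2 = 254/25; ||v||^2 = 18; deficit = 196/25

Write each e_j = u_j / sqrt(<u_j, u_j>) where u_j is the displayed integer vector. Then <v, e_j> = <v, u_j> / sqrt(<u_j, u_j>), so |<v, e_j>|^2 = <v, u_j>^2 / <u_j, u_j>.
Coefficients: <v, e_1> = 4/sqrt(8), <v, e_2> = -12/sqrt(18), <v, e_3> = -6/sqrt(225).
Square and sum: Σ |<v, e_j>|^2 = 254/25.
Compute ||v||^2 = v·v = 18.
Deficit = 18 − 254/25 = 196/25 ≥ 0, confirming Bessel's inequality. (The deficit equals ||v − Σ <v,e_j> e_j||^2, the squared distance from v to span{e_j}.)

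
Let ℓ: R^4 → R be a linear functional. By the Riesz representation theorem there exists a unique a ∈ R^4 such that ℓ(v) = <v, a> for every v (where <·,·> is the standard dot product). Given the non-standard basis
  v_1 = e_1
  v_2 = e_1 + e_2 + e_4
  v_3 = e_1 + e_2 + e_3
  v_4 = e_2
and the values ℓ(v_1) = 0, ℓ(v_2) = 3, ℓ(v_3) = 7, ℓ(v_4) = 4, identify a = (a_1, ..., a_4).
a = (0, 4, 3, -1)

Write a = (a_1, ..., a_4) in the standard basis. For each basis vector v_i, ℓ(v_i) = <v_i, a> is a linear equation in the a_j's. Collect the n equations into a matrix system V a = ℓ, where row i of V is v_i (expressed in the standard basis). Since V is invertible (lower-triangular with 1s on the diagonal, up to permutation), solve by back-substitution:
  V =
[[1, 0, 0, 0],
 [1, 1, 0, 1],
 [1, 1, 1, 0],
 [0, 1, 0, 0]]
  V a = (0, 3, 7, 4)
Solving gives a = (0, 4, 3, -1).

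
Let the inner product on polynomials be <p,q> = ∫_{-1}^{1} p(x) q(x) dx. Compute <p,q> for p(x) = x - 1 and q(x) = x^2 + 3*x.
<p,q> = 4/3

Expand the product: p(x)·q(x) = x^3 + 2*x^2 - 3*x.
∫_{-1}^{1} of each monomial x^k gives [2/(k+1) if k even, 0 if k odd]. Integrating term-by-term (or equivalently evaluating the antiderivative F(x) = x^4/4 + 2*x^3/3 - 3*x^2/2 at the endpoints):
  F(1) − F(−1) = -7/12 − (-23/12) = 4/3.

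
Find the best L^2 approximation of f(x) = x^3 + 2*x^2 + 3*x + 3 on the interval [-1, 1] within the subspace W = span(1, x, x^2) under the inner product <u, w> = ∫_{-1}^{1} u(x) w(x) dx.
g(x) = 2*x^2 + 18*x/5 + 3

The best approximation g ∈ W is the orthogonal projection of f onto W. Writing g = a_0 + a_1 x + a_2 x^2, the coefficients solve the normal equations G · a = b where
  G_{ij} = <φ_i, φ_j> and b_i = <f, φ_i>, with φ_0 = 1, φ_1 = x, φ_2 = x^2.
G =
  [2, 0, 2/3]
  [0, 2/3, 0]
  [2/3, 0, 2/5],
b = (22/3, 12/5, 14/5).
Solving gives a_0 = 3, a_1 = 18/5, a_2 = 2, so
  g(x) = 2*x^2 + 18*x/5 + 3.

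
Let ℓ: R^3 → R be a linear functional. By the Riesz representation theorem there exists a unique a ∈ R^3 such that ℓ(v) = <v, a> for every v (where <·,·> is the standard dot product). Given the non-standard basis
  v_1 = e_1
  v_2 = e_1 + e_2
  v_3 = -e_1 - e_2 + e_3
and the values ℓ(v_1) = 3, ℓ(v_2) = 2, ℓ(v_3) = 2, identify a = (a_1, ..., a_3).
a = (3, -1, 4)

Write a = (a_1, ..., a_3) in the standard basis. For each basis vector v_i, ℓ(v_i) = <v_i, a> is a linear equation in the a_j's. Collect the n equations into a matrix system V a = ℓ, where row i of V is v_i (expressed in the standard basis). Since V is invertible (lower-triangular with 1s on the diagonal, up to permutation), solve by back-substitution:
  V =
[[1, 0, 0],
 [1, 1, 0],
 [-1, -1, 1]]
  V a = (3, 2, 2)
Solving gives a = (3, -1, 4).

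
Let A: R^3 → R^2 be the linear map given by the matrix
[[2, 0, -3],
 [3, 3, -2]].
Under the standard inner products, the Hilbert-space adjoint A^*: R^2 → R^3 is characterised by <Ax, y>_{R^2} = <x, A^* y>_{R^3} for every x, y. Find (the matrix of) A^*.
A^* = A^T =
[[2, 3],
 [0, 3],
 [-3, -2]]

For real matrices with standard dot products, the defining identity <Ax, y> = <x, A^* y> gives (Ax)^T y = x^T (A^*) y, i.e. x^T A^T y = x^T (A^*) y. Since this holds for all x, y, we must have A^* = A^T. Therefore
A^* =
[[2, 3],
 [0, 3],
 [-3, -2]].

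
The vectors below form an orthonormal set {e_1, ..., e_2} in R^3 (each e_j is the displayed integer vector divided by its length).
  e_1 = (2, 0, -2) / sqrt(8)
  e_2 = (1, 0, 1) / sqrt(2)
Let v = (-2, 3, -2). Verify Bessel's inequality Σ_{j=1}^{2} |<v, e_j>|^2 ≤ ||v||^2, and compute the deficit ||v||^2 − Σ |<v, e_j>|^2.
Σ |<v, e_j>|^2 = 8; ||v||^2 = 17; deficit = 9

Write each e_j = u_j / sqrt(<u_j, u_j>) where u_j is the displayed integer vector. Then <v, e_j> = <v, u_j> / sqrt(<u_j, u_j>), so |<v, e_j>|^2 = <v, u_j>^2 / <u_j, u_j>.
Coefficients: <v, e_1> = 0/sqrt(8), <v, e_2> = -4/sqrt(2).
Square and sum: Σ |<v, e_j>|^2 = 8.
Compute ||v||^2 = v·v = 17.
Deficit = 17 − 8 = 9 ≥ 0, confirming Bessel's inequality. (The deficit equals ||v − Σ <v,e_j> e_j||^2, the squared distance from v to span{e_j}.)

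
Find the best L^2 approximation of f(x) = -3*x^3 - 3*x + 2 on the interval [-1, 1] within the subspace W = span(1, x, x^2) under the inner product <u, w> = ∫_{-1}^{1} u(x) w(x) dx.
g(x) = 2 - 24*x/5

The best approximation g ∈ W is the orthogonal projection of f onto W. Writing g = a_0 + a_1 x + a_2 x^2, the coefficients solve the normal equations G · a = b where
  G_{ij} = <φ_i, φ_j> and b_i = <f, φ_i>, with φ_0 = 1, φ_1 = x, φ_2 = x^2.
G =
  [2, 0, 2/3]
  [0, 2/3, 0]
  [2/3, 0, 2/5],
b = (4, -16/5, 4/3).
Solving gives a_0 = 2, a_1 = -24/5, a_2 = 0, so
  g(x) = 2 - 24*x/5.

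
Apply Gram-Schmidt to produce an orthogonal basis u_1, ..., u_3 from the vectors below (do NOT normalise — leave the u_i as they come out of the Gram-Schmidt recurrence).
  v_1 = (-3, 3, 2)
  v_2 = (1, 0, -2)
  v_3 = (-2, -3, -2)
Orthogonal basis:
  u_1 = (-3, 3, 2)
  u_2 = (1/22, 21/22, -15/11)
  u_3 = (-180/61, -120/61, -90/61)

Apply the Gram-Schmidt recurrence
  u_1 = v_1
  u_i = v_i − Σ_{j<i} ((v_i · u_j) / (u_j · u_j)) · u_j.

Step by step this gives:
  u_1 = (-3, 3, 2)
  u_2 = (1/22, 21/22, -15/11)
  u_3 = (-180/61, -120/61, -90/61)

Orthogonality check:
  u_2 · u_1 = 0 (should be 0)
  u_3 · u_1 = 0 (should be 0)
  u_3 · u_2 = 0 (should be 0)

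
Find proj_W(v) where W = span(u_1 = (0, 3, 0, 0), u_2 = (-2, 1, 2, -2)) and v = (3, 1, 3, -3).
proj_W(v) = (-1, 1, 1, -1)

Set up U = [u_1 | ... | u_2] ∈ R^(4×2). The projector onto W = col(U) is P = U (U^T U)^(-1) U^T.
Compute U^T U =
  [9, 3]
  [3, 13],
and U^T v = (3, 7).
Solve U^T U · c = U^T v for the coefficients: c = (1/6, 1/2). The projection is proj_W(v) = U c.
Check: (v - proj_W(v)) · u_1 = 0  (should be 0).
Check: (v - proj_W(v)) · u_2 = 0  (should be 0).
Result: proj_W(v) = (-1, 1, 1, -1).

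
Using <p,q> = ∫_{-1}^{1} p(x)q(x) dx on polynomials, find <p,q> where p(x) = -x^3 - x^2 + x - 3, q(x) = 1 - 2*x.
<p,q> = -36/5

Expand the product: p(x)·q(x) = 2*x^4 + x^3 - 3*x^2 + 7*x - 3.
∫_{-1}^{1} of each monomial x^k gives [2/(k+1) if k even, 0 if k odd]. Integrating term-by-term (or equivalently evaluating the antiderivative F(x) = 2*x^5/5 + x^4/4 - x^3 + 7*x^2/2 - 3*x at the endpoints):
  F(1) − F(−1) = 3/20 − (147/20) = -36/5.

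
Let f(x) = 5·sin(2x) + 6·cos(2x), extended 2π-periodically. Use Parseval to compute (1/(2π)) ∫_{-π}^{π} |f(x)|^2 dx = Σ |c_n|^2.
Σ |c_n|^2 = 61/2

Expand |f|^2 and use orthogonality of {sin(nx), cos(mx)} on [-π, π]:
  ∫_{-π}^{π} sin(nx)^2 dx = π, ∫ cos(mx)^2 dx = π, and cross terms integrate to 0.
So ∫_{-π}^{π} f(x)^2 dx = 5^2 · π + 6^2 · π = (25 + 36)π.
Divide by 2π: (25 + 36)/2 = 61/2.
By Parseval, this equals Σ |c_n|^2.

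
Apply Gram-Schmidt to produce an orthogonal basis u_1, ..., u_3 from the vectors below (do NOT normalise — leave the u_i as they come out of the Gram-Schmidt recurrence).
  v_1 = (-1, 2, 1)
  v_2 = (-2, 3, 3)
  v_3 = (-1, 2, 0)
Orthogonal basis:
  u_1 = (-1, 2, 1)
  u_2 = (-1/6, -2/3, 7/6)
  u_3 = (-3/11, -1/11, -1/11)

Apply the Gram-Schmidt recurrence
  u_1 = v_1
  u_i = v_i − Σ_{j<i} ((v_i · u_j) / (u_j · u_j)) · u_j.

Step by step this gives:
  u_1 = (-1, 2, 1)
  u_2 = (-1/6, -2/3, 7/6)
  u_3 = (-3/11, -1/11, -1/11)

Orthogonality check:
  u_2 · u_1 = 0 (should be 0)
  u_3 · u_1 = 0 (should be 0)
  u_3 · u_2 = 0 (should be 0)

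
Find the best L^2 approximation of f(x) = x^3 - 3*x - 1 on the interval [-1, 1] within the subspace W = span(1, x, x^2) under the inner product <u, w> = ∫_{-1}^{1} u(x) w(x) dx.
g(x) = -12*x/5 - 1

The best approximation g ∈ W is the orthogonal projection of f onto W. Writing g = a_0 + a_1 x + a_2 x^2, the coefficients solve the normal equations G · a = b where
  G_{ij} = <φ_i, φ_j> and b_i = <f, φ_i>, with φ_0 = 1, φ_1 = x, φ_2 = x^2.
G =
  [2, 0, 2/3]
  [0, 2/3, 0]
  [2/3, 0, 2/5],
b = (-2, -8/5, -2/3).
Solving gives a_0 = -1, a_1 = -12/5, a_2 = 0, so
  g(x) = -12*x/5 - 1.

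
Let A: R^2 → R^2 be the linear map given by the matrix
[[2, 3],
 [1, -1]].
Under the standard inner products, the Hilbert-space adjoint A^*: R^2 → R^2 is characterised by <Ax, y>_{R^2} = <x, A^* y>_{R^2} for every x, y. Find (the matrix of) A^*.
A^* = A^T =
[[2, 1],
 [3, -1]]

For real matrices with standard dot products, the defining identity <Ax, y> = <x, A^* y> gives (Ax)^T y = x^T (A^*) y, i.e. x^T A^T y = x^T (A^*) y. Since this holds for all x, y, we must have A^* = A^T. Therefore
A^* =
[[2, 1],
 [3, -1]].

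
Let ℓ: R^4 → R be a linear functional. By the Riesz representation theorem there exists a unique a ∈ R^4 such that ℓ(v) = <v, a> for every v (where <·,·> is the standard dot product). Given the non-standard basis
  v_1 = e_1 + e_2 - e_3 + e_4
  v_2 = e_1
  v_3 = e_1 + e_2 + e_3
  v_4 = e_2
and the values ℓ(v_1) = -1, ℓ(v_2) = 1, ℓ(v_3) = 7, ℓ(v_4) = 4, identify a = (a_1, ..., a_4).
a = (1, 4, 2, -4)

Write a = (a_1, ..., a_4) in the standard basis. For each basis vector v_i, ℓ(v_i) = <v_i, a> is a linear equation in the a_j's. Collect the n equations into a matrix system V a = ℓ, where row i of V is v_i (expressed in the standard basis). Since V is invertible (lower-triangular with 1s on the diagonal, up to permutation), solve by back-substitution:
  V =
[[1, 1, -1, 1],
 [1, 0, 0, 0],
 [1, 1, 1, 0],
 [0, 1, 0, 0]]
  V a = (-1, 1, 7, 4)
Solving gives a = (1, 4, 2, -4).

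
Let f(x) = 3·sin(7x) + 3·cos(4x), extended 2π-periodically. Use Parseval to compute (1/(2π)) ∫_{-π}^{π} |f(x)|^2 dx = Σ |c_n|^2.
Σ |c_n|^2 = 9

Expand |f|^2 and use orthogonality of {sin(nx), cos(mx)} on [-π, π]:
  ∫_{-π}^{π} sin(nx)^2 dx = π, ∫ cos(mx)^2 dx = π, and cross terms integrate to 0.
So ∫_{-π}^{π} f(x)^2 dx = 3^2 · π + 3^2 · π = (9 + 9)π.
Divide by 2π: (9 + 9)/2 = 9.
By Parseval, this equals Σ |c_n|^2.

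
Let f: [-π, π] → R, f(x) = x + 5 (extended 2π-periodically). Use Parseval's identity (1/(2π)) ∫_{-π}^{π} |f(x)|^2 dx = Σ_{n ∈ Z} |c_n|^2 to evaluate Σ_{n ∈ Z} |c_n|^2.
Σ |c_n|^2 = π^2/3 + 25

Expand and integrate term by term over [-π, π]:
  ∫ (x)^2 dx = 1·(2π^3/3); ∫ 2·1·(5)·x dx = 0 (odd integrand); ∫ 5^2 dx = 25·2π.
So (1/(2π)) ∫_{-π}^{π} (x + 5)^2 dx = 1π^2/3 + 25 = π^2/3 + 25.
Parseval ⇒ Σ |c_n|^2 = π^2/3 + 25.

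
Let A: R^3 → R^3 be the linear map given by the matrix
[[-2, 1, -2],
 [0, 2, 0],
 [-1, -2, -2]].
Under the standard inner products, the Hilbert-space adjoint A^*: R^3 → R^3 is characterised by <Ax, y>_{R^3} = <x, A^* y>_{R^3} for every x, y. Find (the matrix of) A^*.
A^* = A^T =
[[-2, 0, -1],
 [1, 2, -2],
 [-2, 0, -2]]

For real matrices with standard dot products, the defining identity <Ax, y> = <x, A^* y> gives (Ax)^T y = x^T (A^*) y, i.e. x^T A^T y = x^T (A^*) y. Since this holds for all x, y, we must have A^* = A^T. Therefore
A^* =
[[-2, 0, -1],
 [1, 2, -2],
 [-2, 0, -2]].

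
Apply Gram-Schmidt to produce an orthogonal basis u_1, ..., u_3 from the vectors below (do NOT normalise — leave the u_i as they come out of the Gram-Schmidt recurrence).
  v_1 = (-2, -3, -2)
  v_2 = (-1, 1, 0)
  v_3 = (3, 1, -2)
Orthogonal basis:
  u_1 = (-2, -3, -2)
  u_2 = (-19/17, 14/17, -2/17)
  u_3 = (12/11, 12/11, -30/11)

Apply the Gram-Schmidt recurrence
  u_1 = v_1
  u_i = v_i − Σ_{j<i} ((v_i · u_j) / (u_j · u_j)) · u_j.

Step by step this gives:
  u_1 = (-2, -3, -2)
  u_2 = (-19/17, 14/17, -2/17)
  u_3 = (12/11, 12/11, -30/11)

Orthogonality check:
  u_2 · u_1 = 0 (should be 0)
  u_3 · u_1 = 0 (should be 0)
  u_3 · u_2 = 0 (should be 0)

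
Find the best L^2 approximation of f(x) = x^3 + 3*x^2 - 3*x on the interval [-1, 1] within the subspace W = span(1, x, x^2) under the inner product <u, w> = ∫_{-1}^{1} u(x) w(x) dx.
g(x) = 3*x^2 - 12*x/5

The best approximation g ∈ W is the orthogonal projection of f onto W. Writing g = a_0 + a_1 x + a_2 x^2, the coefficients solve the normal equations G · a = b where
  G_{ij} = <φ_i, φ_j> and b_i = <f, φ_i>, with φ_0 = 1, φ_1 = x, φ_2 = x^2.
G =
  [2, 0, 2/3]
  [0, 2/3, 0]
  [2/3, 0, 2/5],
b = (2, -8/5, 6/5).
Solving gives a_0 = 0, a_1 = -12/5, a_2 = 3, so
  g(x) = 3*x^2 - 12*x/5.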